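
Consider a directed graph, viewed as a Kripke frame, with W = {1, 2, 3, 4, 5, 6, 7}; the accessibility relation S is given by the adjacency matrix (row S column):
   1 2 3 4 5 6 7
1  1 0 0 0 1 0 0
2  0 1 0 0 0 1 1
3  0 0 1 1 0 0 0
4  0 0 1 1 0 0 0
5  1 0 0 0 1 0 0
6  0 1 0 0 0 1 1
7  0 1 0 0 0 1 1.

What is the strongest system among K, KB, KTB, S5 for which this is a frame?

S5

Symmetric (axiom B): yes — every pair in S has its reverse in S.
Reflexive (axiom T): yes — every world is S-related to itself.
Euclidean (axiom 5): yes — any two successors of a common world are S-related.
So F validates K, KB, KTB, S5. The strongest is S5.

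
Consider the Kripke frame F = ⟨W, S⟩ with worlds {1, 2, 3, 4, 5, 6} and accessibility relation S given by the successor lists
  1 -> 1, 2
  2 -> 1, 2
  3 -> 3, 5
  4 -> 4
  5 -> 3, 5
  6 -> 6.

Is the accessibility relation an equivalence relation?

Yes

Reflexive: yes — every world is S-related to itself.
Symmetric: yes — every pair in S has its reverse in S.
Transitive: yes — every two-step S-path is closed by a direct edge.
So S is an equivalence relation.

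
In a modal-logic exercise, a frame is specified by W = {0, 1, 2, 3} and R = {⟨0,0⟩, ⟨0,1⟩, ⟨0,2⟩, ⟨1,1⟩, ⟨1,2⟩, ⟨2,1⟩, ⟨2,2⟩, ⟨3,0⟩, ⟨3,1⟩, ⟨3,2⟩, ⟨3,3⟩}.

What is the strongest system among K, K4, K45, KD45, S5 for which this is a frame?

K4

Transitive (axiom 4): yes — every two-step R-path is closed by a direct edge.
Euclidean (axiom 5): no — 3 R 1 and 3 R 0, but not 1 R 0.
Serial (axiom D): yes — every world has a successor (e.g. 0 R 0).
Reflexive (axiom T): yes — every world is R-related to itself.
So F validates K, K4; K45 would additionally require R to be Euclidean. The strongest is K4.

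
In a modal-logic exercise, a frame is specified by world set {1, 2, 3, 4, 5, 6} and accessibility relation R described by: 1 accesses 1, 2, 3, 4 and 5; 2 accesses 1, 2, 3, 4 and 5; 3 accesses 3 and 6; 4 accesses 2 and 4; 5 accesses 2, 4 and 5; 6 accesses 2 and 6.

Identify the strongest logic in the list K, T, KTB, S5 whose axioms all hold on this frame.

T

Reflexive (axiom T): yes — every world is R-related to itself.
Symmetric (axiom B): no — 1 R 3 but not 3 R 1.
Euclidean (axiom 5): no — 1 R 3 and 1 R 2, but not 3 R 2.
So F validates K, T; KTB would additionally require R to be symmetric. The strongest is T.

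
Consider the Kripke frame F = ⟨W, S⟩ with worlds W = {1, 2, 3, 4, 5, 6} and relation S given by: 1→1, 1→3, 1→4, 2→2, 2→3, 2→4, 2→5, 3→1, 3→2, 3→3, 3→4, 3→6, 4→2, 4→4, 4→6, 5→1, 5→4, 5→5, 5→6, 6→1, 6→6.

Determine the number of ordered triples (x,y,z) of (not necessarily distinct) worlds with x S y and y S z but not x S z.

17

Enumerating: (1,3,2), (1,3,6), (1,4,2), (1,4,6), (2,3,1), (2,3,6), (2,4,6), (2,5,1), (2,5,6), (3,2,5), (4,2,3), (4,2,5), (4,6,1), (5,1,3), (5,4,2), (6,1,3), (6,1,4).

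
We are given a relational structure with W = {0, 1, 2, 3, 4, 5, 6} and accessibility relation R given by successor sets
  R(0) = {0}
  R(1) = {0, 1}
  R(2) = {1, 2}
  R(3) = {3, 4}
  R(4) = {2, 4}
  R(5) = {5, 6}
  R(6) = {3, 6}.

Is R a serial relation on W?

Yes

Serial: yes — every world has a successor (e.g. 0 R 0).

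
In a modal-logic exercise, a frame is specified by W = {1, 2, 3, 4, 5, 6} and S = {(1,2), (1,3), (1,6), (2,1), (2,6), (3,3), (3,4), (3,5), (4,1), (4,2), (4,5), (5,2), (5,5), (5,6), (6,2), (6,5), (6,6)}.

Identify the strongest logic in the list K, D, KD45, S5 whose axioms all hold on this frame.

D

Serial (axiom D): yes — every world has a successor (e.g. 1 S 2).
Euclidean (axiom 5): no — 1 S 2 and 1 S 3, but not 2 S 3.
Transitive (axiom 4): no — 1 S 3 and 3 S 4, but not 1 S 4.
Reflexive (axiom T): no — 1 is not related to itself.
So F validates K, D; KD45 would additionally require S to be Euclidean and transitive. The strongest is D.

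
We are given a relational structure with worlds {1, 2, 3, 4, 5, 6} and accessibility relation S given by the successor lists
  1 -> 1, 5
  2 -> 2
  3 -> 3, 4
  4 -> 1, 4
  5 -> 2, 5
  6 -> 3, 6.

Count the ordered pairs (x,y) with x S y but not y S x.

Enumerating: (1,5), (3,4), (4,1), (5,2), (6,3).

5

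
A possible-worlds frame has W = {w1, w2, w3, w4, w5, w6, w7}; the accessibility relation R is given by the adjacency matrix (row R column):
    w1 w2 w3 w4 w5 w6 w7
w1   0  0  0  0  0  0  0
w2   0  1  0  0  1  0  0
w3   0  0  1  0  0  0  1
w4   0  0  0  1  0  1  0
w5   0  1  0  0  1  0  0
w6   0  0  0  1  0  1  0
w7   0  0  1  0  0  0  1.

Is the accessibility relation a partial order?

No

Reflexive: no — w1 is not related to itself.
Transitive: yes — every two-step R-path is closed by a direct edge.
Antisymmetric: no — w2 R w5 and w5 R w2 with w2 ≠ w5.
So R is not a partial order.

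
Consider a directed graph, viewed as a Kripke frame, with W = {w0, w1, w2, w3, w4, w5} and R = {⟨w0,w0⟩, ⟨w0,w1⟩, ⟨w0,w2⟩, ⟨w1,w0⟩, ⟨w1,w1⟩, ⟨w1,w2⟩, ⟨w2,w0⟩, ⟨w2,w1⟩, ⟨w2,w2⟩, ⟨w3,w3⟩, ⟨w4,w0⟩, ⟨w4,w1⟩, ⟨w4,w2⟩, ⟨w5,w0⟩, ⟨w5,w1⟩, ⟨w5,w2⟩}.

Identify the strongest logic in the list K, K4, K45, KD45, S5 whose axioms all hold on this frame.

Transitive (axiom 4): yes — every two-step R-path is closed by a direct edge.
Euclidean (axiom 5): yes — any two successors of a common world are R-related.
Serial (axiom D): yes — every world has a successor (e.g. w0 R w0).
Reflexive (axiom T): no — w4 is not related to itself.
So F validates K, K4, K45, KD45; S5 would additionally require R to be reflexive. The strongest is KD45.

KD45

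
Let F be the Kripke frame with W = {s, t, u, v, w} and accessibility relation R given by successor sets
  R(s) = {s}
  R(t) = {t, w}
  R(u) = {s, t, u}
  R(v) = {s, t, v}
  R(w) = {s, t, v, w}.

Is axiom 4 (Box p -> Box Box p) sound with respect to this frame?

The schema 4 characterises exactly the transitive frames.
Transitive: no — t R w and w R s, but not t R s.

No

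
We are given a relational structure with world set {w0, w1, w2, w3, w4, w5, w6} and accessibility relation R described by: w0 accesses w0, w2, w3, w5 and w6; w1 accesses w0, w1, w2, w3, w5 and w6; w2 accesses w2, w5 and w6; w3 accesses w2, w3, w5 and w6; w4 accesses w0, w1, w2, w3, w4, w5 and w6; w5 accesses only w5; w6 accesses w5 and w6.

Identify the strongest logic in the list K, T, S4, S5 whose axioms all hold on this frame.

Reflexive (axiom T): yes — every world is R-related to itself.
Transitive (axiom 4): yes — every two-step R-path is closed by a direct edge.
Euclidean (axiom 5): no — w0 R w2 and w0 R w3, but not w2 R w3.
So F validates K, T, S4; S5 would additionally require R to be Euclidean. The strongest is S4.

S4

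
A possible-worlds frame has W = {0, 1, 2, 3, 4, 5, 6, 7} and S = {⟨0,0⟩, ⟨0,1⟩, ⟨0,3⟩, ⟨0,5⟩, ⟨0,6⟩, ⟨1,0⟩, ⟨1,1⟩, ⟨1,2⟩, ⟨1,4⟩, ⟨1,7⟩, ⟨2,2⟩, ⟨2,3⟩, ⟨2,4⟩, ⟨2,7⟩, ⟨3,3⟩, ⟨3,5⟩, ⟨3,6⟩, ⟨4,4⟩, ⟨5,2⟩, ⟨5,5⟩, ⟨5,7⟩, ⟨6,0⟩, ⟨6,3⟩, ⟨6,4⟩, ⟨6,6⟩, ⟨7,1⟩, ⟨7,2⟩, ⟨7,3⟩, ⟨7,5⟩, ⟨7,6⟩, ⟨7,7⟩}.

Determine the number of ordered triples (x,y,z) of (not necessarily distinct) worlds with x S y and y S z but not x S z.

35

Enumerating: (0,1,2), (0,1,4), (0,1,7), (0,5,2), (0,5,7), (0,6,4), (1,0,3), (1,0,5), (1,0,6), (1,2,3), (1,7,3), (1,7,5), … and 23 more.
Total: 35.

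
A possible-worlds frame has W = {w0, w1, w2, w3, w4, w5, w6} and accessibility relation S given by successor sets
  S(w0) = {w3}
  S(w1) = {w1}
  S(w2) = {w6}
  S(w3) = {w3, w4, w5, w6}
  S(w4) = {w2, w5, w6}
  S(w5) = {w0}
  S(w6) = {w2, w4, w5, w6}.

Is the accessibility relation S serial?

Serial: yes — every world has a successor (e.g. w0 S w3).

Yes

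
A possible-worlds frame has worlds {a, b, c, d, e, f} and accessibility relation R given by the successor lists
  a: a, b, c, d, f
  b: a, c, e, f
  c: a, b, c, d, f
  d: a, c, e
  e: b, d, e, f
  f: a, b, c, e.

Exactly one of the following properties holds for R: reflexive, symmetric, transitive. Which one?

Reflexive: no — b is not related to itself.
Symmetric: yes — every pair in R has its reverse in R.
Transitive: no — a R b and b R e, but not a R e.
Only symmetric holds.

symmetric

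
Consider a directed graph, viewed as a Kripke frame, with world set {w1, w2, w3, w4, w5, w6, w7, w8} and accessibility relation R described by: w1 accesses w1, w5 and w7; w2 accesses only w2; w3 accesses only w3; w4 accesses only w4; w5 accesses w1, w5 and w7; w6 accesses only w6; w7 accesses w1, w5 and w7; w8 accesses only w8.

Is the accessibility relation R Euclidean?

Euclidean: yes — any two successors of a common world are R-related.

Yes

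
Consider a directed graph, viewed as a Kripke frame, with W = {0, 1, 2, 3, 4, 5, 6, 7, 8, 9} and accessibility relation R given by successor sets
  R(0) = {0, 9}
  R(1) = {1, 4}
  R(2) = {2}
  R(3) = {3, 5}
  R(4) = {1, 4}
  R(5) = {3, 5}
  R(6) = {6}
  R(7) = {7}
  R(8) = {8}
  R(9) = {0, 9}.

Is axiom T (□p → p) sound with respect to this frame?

By correspondence theory, T is valid on a frame iff R is reflexive.
Reflexive: yes — every world is R-related to itself.

Yes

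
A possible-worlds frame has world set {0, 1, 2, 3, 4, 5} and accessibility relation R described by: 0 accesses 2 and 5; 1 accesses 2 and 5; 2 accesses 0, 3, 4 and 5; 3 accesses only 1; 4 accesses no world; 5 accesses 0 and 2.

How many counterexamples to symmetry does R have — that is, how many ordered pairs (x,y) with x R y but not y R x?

5

Enumerating: (1,2), (1,5), (2,3), (2,4), (3,1).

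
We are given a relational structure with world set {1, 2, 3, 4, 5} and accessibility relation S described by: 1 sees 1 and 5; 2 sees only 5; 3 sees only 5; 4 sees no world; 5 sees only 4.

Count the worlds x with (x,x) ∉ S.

4

Enumerating: 2, 3, 4, 5.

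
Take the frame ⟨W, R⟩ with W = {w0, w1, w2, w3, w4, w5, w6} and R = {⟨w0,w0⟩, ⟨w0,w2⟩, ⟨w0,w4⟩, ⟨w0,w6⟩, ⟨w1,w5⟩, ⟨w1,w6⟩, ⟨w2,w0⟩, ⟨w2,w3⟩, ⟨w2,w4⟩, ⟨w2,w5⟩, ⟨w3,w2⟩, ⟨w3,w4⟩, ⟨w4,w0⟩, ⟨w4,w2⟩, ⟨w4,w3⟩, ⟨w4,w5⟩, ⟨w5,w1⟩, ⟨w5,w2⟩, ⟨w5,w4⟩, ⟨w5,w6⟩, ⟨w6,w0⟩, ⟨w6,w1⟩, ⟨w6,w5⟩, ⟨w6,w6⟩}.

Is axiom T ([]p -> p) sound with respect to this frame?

Axiom T corresponds to the accessibility relation being reflexive.
Reflexive: no — w1 is not related to itself.

No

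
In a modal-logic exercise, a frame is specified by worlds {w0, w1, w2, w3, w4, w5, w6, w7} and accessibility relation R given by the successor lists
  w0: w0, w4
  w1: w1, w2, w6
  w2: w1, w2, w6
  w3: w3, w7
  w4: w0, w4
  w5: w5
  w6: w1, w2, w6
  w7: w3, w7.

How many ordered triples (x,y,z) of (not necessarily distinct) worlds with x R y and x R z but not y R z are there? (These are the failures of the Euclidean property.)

R is Euclidean; there are no such tuples.

0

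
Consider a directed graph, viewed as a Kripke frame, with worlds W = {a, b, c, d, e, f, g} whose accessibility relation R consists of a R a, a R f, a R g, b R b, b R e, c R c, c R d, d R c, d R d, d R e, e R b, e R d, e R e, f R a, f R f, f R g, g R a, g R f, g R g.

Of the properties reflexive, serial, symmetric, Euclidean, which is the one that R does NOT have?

Reflexive: yes — every world is R-related to itself.
Serial: yes — every world has a successor (e.g. a R a).
Symmetric: yes — every pair in R has its reverse in R.
Euclidean: no — d R c and d R e, but not c R e.
Only Euclidean fails.

Euclidean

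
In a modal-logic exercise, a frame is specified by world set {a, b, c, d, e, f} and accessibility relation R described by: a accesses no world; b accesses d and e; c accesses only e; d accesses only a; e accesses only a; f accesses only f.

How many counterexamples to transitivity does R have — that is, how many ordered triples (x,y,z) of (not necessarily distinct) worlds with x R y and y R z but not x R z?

Enumerating: (b,d,a), (b,e,a), (c,e,a).

3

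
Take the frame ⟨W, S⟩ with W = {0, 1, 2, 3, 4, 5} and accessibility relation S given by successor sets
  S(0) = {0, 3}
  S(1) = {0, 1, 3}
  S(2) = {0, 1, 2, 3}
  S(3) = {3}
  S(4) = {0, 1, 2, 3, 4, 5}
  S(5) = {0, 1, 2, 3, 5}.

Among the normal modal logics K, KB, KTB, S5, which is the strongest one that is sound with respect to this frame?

K

Symmetric (axiom B): no — 0 S 3 but not 3 S 0.
Reflexive (axiom T): yes — every world is S-related to itself.
Euclidean (axiom 5): no — 1 S 3 and 1 S 0, but not 3 S 0.
So F validates K; KB would additionally require S to be symmetric. The strongest is K.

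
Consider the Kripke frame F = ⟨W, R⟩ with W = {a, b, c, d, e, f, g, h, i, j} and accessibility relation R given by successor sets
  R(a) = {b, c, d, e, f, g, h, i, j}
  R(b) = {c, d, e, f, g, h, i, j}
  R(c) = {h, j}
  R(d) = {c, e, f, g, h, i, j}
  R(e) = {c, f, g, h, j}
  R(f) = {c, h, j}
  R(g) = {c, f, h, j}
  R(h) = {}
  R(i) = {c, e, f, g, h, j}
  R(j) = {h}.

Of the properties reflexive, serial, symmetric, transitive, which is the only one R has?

transitive

Reflexive: no — a is not related to itself.
Serial: no — h has no R-successor.
Symmetric: no — a R b but not b R a.
Transitive: yes — every two-step R-path is closed by a direct edge.
Only transitive holds.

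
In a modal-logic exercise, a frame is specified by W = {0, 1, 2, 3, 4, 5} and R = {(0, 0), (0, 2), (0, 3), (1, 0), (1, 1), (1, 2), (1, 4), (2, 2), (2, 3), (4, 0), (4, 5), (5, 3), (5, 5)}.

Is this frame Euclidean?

Euclidean: no — 0 R 3 and 0 R 2, but not 3 R 2.

No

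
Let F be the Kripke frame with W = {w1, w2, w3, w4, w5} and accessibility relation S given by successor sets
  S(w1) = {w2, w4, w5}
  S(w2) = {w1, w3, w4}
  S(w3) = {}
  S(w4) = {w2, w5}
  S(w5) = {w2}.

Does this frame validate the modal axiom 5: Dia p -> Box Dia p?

Axiom 5 corresponds to the accessibility relation being Euclidean.
Euclidean: no — w1 S w2 and w1 S w5, but not w2 S w5.

No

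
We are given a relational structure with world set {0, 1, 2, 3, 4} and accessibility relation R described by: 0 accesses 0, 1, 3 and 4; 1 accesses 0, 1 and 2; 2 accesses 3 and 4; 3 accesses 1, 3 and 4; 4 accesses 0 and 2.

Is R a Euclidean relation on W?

Euclidean: no — 0 R 1 and 0 R 3, but not 1 R 3.

No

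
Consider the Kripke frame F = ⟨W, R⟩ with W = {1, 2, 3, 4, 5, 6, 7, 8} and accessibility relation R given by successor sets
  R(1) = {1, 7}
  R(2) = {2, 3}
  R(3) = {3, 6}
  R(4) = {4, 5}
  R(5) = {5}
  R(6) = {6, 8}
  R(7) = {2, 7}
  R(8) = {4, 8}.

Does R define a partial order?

No

Reflexive: yes — every world is R-related to itself.
Transitive: no — 1 R 7 and 7 R 2, but not 1 R 2.
Antisymmetric: yes — no distinct pair is related both ways.
So R is not a partial order.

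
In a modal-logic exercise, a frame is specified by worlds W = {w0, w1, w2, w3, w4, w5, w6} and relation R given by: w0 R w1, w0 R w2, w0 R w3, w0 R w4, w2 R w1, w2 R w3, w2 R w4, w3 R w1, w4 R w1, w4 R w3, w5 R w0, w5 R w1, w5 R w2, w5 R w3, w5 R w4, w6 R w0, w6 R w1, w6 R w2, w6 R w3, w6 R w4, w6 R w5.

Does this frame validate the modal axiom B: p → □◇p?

Axiom B corresponds to the accessibility relation being symmetric.
Symmetric: no — w0 R w1 but not w1 R w0.

No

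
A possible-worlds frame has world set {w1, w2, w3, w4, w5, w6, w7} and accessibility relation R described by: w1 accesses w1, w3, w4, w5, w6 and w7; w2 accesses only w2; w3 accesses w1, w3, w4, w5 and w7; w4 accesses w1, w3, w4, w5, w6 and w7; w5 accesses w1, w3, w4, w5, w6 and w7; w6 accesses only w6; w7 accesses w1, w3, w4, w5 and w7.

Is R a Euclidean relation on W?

No

Euclidean: no — w1 R w3 and w1 R w6, but not w3 R w6.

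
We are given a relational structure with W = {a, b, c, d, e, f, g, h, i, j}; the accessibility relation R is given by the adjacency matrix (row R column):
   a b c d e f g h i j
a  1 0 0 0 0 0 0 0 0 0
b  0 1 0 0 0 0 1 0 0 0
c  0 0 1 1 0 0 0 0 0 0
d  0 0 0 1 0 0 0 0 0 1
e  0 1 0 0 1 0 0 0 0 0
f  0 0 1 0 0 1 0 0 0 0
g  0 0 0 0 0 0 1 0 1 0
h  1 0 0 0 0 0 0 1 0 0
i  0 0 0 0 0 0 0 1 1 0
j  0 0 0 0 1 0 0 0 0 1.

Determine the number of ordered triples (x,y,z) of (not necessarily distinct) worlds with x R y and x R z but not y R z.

9

Enumerating: (b,g,b), (c,d,c), (d,j,d), (e,b,e), (f,c,f), (g,i,g), (h,a,h), (i,h,i), (j,e,j).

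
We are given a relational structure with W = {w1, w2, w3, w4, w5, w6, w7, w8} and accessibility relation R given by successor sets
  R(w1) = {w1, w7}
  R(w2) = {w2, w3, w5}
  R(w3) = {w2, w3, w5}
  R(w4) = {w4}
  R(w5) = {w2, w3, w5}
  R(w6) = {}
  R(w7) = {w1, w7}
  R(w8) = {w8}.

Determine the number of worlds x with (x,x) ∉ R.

1

Enumerating: w6.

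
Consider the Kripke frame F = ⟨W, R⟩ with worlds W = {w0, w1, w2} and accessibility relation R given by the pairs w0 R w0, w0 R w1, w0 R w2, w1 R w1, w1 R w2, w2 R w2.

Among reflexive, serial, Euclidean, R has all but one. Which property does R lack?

Euclidean

Reflexive: yes — every world is R-related to itself.
Serial: yes — every world has a successor (e.g. w0 R w0).
Euclidean: no — w0 R w2 and w0 R w1, but not w2 R w1.
Only Euclidean fails.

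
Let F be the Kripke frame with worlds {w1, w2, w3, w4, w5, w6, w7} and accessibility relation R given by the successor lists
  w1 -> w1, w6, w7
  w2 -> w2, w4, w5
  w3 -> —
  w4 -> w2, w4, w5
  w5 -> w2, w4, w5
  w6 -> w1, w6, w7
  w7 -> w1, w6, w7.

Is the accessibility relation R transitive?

Yes

Transitive: yes — every two-step R-path is closed by a direct edge.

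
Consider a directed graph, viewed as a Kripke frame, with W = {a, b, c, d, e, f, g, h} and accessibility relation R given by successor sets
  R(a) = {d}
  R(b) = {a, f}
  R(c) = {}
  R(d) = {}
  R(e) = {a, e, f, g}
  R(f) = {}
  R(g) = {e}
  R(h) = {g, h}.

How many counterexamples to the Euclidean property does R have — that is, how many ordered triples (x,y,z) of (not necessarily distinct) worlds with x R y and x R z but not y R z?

Enumerating: (a,d,d), (b,a,a), (b,a,f), (b,f,a), (b,f,f), (e,a,a), (e,a,e), (e,a,f), (e,a,g), (e,f,a), (e,f,e), (e,f,f), (e,f,g), (e,g,a), (e,g,f), (e,g,g), (h,g,g), (h,g,h).

18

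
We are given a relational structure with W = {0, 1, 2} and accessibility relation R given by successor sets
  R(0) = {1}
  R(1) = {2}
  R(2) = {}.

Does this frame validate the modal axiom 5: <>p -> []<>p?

No

The schema 5 characterises exactly the Euclidean frames.
Euclidean: no — 0 R 1 and 0 R 1, but not 1 R 1.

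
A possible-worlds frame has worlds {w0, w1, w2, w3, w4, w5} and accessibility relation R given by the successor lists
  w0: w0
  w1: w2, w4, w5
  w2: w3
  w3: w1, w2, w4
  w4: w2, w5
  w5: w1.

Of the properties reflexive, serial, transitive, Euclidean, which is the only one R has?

serial

Reflexive: no — w1 is not related to itself.
Serial: yes — every world has a successor (e.g. w0 R w0).
Transitive: no — w1 R w2 and w2 R w3, but not w1 R w3.
Euclidean: no — w1 R w2 and w1 R w4, but not w2 R w4.
Only serial holds.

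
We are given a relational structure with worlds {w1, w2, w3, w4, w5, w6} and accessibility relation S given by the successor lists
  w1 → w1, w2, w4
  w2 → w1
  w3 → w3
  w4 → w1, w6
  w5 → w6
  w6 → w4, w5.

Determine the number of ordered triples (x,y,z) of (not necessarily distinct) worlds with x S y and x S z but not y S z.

Enumerating: (w1,w2,w2), (w1,w2,w4), (w1,w4,w2), (w1,w4,w4), (w4,w1,w6), (w4,w6,w1), (w4,w6,w6), (w5,w6,w6), (w6,w4,w4), (w6,w4,w5), (w6,w5,w4), (w6,w5,w5).

12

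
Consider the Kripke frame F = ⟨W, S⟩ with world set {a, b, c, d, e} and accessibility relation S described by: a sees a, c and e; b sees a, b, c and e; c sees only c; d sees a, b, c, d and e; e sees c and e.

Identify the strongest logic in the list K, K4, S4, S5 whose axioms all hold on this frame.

Transitive (axiom 4): yes — every two-step S-path is closed by a direct edge.
Reflexive (axiom T): yes — every world is S-related to itself.
Euclidean (axiom 5): no — a S c and a S e, but not c S e.
So F validates K, K4, S4; S5 would additionally require S to be Euclidean. The strongest is S4.

S4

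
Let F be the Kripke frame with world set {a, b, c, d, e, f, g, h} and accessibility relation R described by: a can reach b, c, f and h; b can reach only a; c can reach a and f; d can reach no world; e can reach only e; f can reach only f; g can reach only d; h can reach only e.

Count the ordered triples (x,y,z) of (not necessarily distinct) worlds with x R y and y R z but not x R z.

10

Enumerating: (a,b,a), (a,c,a), (a,h,e), (b,a,b), (b,a,c), (b,a,f), (b,a,h), (c,a,b), (c,a,c), (c,a,h).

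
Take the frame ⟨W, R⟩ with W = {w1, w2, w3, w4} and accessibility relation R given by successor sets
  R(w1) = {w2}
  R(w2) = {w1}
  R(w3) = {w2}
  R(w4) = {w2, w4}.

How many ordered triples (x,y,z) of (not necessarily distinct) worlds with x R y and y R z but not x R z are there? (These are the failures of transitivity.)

Enumerating: (w1,w2,w1), (w2,w1,w2), (w3,w2,w1), (w4,w2,w1).

4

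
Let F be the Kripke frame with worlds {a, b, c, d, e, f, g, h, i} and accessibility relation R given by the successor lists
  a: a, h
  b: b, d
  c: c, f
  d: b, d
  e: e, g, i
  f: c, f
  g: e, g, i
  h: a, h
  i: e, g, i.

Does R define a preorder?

Yes

Reflexive: yes — every world is R-related to itself.
Transitive: yes — every two-step R-path is closed by a direct edge.
So R is a preorder.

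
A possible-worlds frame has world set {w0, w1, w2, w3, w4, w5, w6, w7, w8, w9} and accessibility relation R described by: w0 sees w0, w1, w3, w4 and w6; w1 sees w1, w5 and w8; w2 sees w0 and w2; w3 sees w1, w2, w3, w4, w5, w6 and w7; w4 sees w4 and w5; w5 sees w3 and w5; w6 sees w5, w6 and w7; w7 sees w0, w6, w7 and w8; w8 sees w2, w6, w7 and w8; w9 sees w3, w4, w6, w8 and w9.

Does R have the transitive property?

No

Transitive: no — w0 R w1 and w1 R w5, but not w0 R w5.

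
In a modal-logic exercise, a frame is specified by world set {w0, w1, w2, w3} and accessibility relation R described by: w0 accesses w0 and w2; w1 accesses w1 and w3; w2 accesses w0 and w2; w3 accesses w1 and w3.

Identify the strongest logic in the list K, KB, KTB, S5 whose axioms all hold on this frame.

Symmetric (axiom B): yes — every pair in R has its reverse in R.
Reflexive (axiom T): yes — every world is R-related to itself.
Euclidean (axiom 5): yes — any two successors of a common world are R-related.
So F validates K, KB, KTB, S5. The strongest is S5.

S5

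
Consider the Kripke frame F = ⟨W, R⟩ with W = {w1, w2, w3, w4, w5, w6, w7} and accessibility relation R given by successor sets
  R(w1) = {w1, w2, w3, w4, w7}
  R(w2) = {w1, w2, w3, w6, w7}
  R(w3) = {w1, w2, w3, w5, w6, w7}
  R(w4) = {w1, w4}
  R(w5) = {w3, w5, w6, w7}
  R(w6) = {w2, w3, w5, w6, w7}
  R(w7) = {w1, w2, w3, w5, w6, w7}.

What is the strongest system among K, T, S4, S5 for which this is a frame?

T

Reflexive (axiom T): yes — every world is R-related to itself.
Transitive (axiom 4): no — w1 R w2 and w2 R w6, but not w1 R w6.
Euclidean (axiom 5): no — w1 R w2 and w1 R w4, but not w2 R w4.
So F validates K, T; S4 would additionally require R to be transitive. The strongest is T.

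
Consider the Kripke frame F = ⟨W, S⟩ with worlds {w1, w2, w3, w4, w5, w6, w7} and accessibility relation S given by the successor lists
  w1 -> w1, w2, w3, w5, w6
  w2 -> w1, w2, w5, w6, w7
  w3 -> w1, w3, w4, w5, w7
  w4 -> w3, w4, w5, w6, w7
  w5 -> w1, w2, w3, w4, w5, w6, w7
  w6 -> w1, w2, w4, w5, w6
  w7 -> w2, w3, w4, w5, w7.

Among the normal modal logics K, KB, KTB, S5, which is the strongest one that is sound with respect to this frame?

KTB

Symmetric (axiom B): yes — every pair in S has its reverse in S.
Reflexive (axiom T): yes — every world is S-related to itself.
Euclidean (axiom 5): no — w1 S w2 and w1 S w3, but not w2 S w3.
So F validates K, KB, KTB; S5 would additionally require S to be Euclidean. The strongest is KTB.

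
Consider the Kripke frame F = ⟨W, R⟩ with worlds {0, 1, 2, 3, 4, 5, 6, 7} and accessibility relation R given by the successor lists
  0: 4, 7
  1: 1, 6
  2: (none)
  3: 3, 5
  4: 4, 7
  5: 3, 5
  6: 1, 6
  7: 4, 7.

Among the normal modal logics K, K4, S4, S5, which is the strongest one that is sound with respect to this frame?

K4

Transitive (axiom 4): yes — every two-step R-path is closed by a direct edge.
Reflexive (axiom T): no — 0 is not related to itself.
Euclidean (axiom 5): yes — any two successors of a common world are R-related.
So F validates K, K4; S4 would additionally require R to be reflexive. The strongest is K4.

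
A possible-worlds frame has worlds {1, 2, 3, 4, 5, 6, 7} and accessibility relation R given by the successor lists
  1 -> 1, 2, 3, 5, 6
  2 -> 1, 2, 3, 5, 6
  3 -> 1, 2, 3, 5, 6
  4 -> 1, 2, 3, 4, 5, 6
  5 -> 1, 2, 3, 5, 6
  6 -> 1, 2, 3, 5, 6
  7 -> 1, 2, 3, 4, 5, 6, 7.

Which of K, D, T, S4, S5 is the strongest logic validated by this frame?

Serial (axiom D): yes — every world has a successor (e.g. 1 R 1).
Reflexive (axiom T): yes — every world is R-related to itself.
Transitive (axiom 4): yes — every two-step R-path is closed by a direct edge.
Euclidean (axiom 5): no — 7 R 1 and 7 R 4, but not 1 R 4.
So F validates K, D, T, S4; S5 would additionally require R to be Euclidean. The strongest is S4.

S4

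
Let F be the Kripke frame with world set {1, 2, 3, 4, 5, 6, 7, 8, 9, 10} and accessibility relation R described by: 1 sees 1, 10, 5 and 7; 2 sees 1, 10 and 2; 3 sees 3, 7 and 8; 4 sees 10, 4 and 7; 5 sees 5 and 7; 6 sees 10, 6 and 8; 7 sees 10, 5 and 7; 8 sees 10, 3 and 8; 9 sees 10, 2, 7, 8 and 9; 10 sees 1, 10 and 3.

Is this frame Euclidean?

No

Euclidean: no — 1 R 10 and 1 R 5, but not 10 R 5.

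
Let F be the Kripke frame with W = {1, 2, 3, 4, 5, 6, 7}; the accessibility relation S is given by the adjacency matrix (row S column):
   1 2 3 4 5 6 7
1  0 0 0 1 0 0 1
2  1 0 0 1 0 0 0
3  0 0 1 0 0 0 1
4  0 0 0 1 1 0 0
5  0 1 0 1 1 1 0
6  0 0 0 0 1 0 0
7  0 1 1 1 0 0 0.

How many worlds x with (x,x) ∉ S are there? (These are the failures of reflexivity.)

4

Enumerating: 1, 2, 6, 7.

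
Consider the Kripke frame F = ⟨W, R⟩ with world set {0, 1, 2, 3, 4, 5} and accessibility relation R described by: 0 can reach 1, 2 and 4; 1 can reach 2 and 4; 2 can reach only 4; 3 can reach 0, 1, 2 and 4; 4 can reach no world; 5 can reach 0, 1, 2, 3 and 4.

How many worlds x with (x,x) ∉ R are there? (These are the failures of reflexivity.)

6

Enumerating: 0, 1, 2, 3, 4, 5.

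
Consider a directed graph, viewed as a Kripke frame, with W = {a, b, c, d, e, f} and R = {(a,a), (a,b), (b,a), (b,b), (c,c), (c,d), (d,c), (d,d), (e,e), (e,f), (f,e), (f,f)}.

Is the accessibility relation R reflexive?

Yes

Reflexive: yes — every world is R-related to itself.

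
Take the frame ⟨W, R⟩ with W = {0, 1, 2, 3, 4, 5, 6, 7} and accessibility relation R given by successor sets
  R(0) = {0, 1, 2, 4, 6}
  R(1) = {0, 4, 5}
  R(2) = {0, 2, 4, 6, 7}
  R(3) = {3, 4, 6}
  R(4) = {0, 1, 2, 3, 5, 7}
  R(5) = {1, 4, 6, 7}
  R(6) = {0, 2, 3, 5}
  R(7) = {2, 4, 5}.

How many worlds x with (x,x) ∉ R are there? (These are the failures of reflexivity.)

Enumerating: 1, 4, 5, 6, 7.

5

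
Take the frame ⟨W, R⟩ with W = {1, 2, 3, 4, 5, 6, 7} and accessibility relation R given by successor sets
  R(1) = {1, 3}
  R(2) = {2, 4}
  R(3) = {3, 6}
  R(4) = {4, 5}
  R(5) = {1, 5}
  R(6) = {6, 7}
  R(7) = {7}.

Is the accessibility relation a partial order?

Reflexive: yes — every world is R-related to itself.
Transitive: no — 1 R 3 and 3 R 6, but not 1 R 6.
Antisymmetric: yes — no distinct pair is related both ways.
So R is not a partial order.

No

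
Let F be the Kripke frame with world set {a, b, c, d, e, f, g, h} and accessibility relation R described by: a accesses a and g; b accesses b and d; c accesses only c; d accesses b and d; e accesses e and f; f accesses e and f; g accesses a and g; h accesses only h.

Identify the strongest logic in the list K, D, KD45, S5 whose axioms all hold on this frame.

S5

Serial (axiom D): yes — every world has a successor (e.g. a R a).
Euclidean (axiom 5): yes — any two successors of a common world are R-related.
Transitive (axiom 4): yes — every two-step R-path is closed by a direct edge.
Reflexive (axiom T): yes — every world is R-related to itself.
So F validates K, D, KD45, S5. The strongest is S5.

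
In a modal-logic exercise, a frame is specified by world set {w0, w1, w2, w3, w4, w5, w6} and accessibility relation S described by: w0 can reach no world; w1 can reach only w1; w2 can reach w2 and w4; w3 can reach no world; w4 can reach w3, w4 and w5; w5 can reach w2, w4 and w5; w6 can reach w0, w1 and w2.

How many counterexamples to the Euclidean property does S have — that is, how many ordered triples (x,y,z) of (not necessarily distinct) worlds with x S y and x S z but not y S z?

Enumerating: (w2,w4,w2), (w4,w3,w3), (w4,w3,w4), (w4,w3,w5), (w4,w5,w3), (w5,w2,w5), (w5,w4,w2), (w6,w0,w0), (w6,w0,w1), (w6,w0,w2), (w6,w1,w0), (w6,w1,w2), (w6,w2,w0), (w6,w2,w1).

14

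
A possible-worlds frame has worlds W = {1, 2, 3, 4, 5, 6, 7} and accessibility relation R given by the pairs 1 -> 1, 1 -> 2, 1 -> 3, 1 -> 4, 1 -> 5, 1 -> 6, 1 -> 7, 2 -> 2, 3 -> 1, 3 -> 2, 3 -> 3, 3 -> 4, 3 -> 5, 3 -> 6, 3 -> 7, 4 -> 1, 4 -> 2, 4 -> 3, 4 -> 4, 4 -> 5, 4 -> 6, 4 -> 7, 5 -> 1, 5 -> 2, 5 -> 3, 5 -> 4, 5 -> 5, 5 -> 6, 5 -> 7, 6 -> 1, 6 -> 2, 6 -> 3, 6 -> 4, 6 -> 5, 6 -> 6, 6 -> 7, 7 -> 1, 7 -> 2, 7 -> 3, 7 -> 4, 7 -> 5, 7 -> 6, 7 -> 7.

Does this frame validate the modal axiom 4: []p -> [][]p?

Yes

The schema 4 characterises exactly the transitive frames.
Transitive: yes — every two-step R-path is closed by a direct edge.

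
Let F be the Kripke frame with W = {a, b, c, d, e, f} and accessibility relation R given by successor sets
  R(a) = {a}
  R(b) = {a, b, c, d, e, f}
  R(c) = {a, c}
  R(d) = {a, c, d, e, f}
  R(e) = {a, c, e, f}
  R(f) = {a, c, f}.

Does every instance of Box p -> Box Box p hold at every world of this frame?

Yes

The schema 4 characterises exactly the transitive frames.
Transitive: yes — every two-step R-path is closed by a direct edge.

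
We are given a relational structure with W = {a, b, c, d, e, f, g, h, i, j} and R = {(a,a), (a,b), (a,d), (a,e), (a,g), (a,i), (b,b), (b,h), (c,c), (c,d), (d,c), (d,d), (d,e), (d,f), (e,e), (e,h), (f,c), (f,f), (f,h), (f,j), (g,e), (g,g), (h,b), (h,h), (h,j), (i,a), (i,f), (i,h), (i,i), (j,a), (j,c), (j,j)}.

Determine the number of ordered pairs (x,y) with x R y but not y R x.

Enumerating: (a,b), (a,d), (a,e), (a,g), (d,e), (d,f), (e,h), (f,c), (f,h), (f,j), (g,e), (h,j), (i,f), (i,h), (j,a), (j,c).

16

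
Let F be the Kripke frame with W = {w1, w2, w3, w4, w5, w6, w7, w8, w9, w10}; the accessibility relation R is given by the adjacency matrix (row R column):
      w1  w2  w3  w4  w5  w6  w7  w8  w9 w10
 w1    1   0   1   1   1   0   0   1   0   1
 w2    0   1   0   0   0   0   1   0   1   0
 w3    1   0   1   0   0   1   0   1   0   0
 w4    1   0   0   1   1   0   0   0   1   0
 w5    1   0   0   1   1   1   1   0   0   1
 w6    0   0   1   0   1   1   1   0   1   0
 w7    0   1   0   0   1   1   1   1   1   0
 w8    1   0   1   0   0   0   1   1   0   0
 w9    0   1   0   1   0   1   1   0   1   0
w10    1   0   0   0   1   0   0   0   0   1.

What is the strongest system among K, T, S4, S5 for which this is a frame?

Reflexive (axiom T): yes — every world is R-related to itself.
Transitive (axiom 4): no — w1 R w3 and w3 R w6, but not w1 R w6.
Euclidean (axiom 5): no — w1 R w10 and w1 R w3, but not w10 R w3.
So F validates K, T; S4 would additionally require R to be transitive. The strongest is T.

T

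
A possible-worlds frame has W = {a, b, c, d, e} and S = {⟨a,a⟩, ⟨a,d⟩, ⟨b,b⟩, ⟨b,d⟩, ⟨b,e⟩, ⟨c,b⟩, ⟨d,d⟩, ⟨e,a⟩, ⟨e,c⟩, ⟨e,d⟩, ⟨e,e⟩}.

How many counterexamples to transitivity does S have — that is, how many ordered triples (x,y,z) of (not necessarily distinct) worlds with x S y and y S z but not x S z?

Enumerating: (b,e,a), (b,e,c), (c,b,d), (c,b,e), (e,c,b).

5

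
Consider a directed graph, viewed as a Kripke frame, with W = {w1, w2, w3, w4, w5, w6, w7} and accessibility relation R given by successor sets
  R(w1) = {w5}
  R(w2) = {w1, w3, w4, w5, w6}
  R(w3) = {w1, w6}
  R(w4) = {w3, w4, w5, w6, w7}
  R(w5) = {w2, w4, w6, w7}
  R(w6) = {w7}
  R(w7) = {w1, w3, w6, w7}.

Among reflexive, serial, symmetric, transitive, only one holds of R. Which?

serial

Reflexive: no — w1 is not related to itself.
Serial: yes — every world has a successor (e.g. w1 R w5).
Symmetric: no — w1 R w5 but not w5 R w1.
Transitive: no — w1 R w5 and w5 R w2, but not w1 R w2.
Only serial holds.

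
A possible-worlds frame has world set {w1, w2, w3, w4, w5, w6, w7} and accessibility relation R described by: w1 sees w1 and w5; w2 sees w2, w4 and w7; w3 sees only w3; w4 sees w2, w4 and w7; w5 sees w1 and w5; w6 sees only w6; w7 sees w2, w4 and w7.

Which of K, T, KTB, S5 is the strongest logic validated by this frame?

S5

Reflexive (axiom T): yes — every world is R-related to itself.
Symmetric (axiom B): yes — every pair in R has its reverse in R.
Euclidean (axiom 5): yes — any two successors of a common world are R-related.
So F validates K, T, KTB, S5. The strongest is S5.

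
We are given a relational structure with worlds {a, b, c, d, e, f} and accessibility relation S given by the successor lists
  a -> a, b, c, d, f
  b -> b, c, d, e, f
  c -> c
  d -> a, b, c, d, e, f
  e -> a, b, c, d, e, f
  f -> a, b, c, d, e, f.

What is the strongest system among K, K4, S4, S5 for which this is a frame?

Transitive (axiom 4): no — a S b and b S e, but not a S e.
Reflexive (axiom T): yes — every world is S-related to itself.
Euclidean (axiom 5): no — a S c and a S b, but not c S b.
So F validates K; K4 would additionally require S to be transitive. The strongest is K.

K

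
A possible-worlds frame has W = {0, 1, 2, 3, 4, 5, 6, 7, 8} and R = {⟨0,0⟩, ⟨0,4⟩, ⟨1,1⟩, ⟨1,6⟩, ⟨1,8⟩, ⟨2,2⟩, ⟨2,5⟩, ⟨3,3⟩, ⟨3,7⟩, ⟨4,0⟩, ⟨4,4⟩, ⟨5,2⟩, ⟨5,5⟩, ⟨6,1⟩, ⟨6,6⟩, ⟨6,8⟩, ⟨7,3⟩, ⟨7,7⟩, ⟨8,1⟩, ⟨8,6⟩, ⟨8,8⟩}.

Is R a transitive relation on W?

Yes

Transitive: yes — every two-step R-path is closed by a direct edge.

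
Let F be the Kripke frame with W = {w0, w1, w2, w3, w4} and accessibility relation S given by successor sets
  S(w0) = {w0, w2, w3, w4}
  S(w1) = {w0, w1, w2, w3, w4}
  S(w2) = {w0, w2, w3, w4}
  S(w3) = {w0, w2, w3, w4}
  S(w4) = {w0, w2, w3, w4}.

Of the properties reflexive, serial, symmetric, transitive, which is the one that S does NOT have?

Reflexive: yes — every world is S-related to itself.
Serial: yes — every world has a successor (e.g. w0 S w0).
Symmetric: no — w1 S w0 but not w0 S w1.
Transitive: yes — every two-step S-path is closed by a direct edge.
Only symmetric fails.

symmetric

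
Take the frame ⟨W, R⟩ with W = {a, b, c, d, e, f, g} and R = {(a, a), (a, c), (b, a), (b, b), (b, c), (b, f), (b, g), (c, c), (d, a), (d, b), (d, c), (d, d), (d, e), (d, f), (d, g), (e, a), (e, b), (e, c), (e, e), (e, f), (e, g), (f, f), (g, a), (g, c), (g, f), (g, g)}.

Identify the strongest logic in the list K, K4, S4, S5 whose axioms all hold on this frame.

S4

Transitive (axiom 4): yes — every two-step R-path is closed by a direct edge.
Reflexive (axiom T): yes — every world is R-related to itself.
Euclidean (axiom 5): no — b R a and b R f, but not a R f.
So F validates K, K4, S4; S5 would additionally require R to be Euclidean. The strongest is S4.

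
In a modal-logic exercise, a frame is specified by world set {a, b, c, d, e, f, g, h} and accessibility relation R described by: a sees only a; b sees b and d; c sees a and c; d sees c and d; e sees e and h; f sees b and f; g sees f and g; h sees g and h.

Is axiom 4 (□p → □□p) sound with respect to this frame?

Axiom 4 corresponds to the accessibility relation being transitive.
Transitive: no — b R d and d R c, but not b R c.

No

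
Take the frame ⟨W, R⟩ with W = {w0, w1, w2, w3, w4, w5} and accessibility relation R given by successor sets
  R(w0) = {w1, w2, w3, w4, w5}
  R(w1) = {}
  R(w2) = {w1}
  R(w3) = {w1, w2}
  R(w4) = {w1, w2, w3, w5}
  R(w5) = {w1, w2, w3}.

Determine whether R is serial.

Serial: no — w1 has no R-successor.

No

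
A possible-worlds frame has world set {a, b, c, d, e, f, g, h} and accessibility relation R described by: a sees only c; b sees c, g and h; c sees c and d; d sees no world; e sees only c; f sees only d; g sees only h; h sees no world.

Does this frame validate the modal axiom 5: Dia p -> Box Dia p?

No

By correspondence theory, 5 is valid on a frame iff R is Euclidean.
Euclidean: no — b R c and b R g, but not c R g.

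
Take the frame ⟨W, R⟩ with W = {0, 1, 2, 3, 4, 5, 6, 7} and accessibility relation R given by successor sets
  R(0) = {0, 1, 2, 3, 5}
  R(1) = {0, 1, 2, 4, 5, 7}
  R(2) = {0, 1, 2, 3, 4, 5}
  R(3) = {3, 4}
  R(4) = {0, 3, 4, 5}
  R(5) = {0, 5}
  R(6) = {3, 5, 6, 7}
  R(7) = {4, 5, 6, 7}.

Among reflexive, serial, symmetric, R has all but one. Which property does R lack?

symmetric

Reflexive: yes — every world is R-related to itself.
Serial: yes — every world has a successor (e.g. 0 R 0).
Symmetric: no — 0 R 3 but not 3 R 0.
Only symmetric fails.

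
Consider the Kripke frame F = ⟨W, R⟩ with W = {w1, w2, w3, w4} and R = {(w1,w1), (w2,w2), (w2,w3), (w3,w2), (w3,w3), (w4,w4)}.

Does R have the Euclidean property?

Euclidean: yes — any two successors of a common world are R-related.

Yes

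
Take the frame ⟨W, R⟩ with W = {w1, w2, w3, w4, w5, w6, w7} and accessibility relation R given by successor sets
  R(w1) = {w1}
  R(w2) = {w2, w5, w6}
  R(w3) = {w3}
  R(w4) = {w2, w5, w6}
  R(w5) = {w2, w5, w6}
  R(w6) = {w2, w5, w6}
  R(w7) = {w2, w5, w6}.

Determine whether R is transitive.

Transitive: yes — every two-step R-path is closed by a direct edge.

Yes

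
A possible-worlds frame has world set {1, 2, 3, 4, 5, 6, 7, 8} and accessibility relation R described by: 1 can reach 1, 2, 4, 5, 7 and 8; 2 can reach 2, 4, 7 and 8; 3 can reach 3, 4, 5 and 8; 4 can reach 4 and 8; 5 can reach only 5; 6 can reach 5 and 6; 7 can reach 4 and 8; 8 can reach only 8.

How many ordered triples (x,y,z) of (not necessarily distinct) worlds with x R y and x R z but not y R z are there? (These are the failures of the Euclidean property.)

38

Enumerating: (1,2,1), (1,2,5), (1,4,1), (1,4,2), (1,4,5), (1,4,7), (1,5,1), (1,5,2), (1,5,4), (1,5,7), (1,5,8), (1,7,1), … and 26 more.
Total: 38.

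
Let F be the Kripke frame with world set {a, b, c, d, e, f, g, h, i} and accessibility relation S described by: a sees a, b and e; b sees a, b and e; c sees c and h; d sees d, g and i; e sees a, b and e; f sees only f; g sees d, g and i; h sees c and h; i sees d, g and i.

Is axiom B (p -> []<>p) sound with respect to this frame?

Yes

The schema B characterises exactly the symmetric frames.
Symmetric: yes — every pair in S has its reverse in S.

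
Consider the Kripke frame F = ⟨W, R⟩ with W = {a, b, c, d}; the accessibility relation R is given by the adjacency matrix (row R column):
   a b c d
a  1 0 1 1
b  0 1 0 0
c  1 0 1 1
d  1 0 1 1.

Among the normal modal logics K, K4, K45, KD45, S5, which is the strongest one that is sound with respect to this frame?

Transitive (axiom 4): yes — every two-step R-path is closed by a direct edge.
Euclidean (axiom 5): yes — any two successors of a common world are R-related.
Serial (axiom D): yes — every world has a successor (e.g. a R a).
Reflexive (axiom T): yes — every world is R-related to itself.
So F validates K, K4, K45, KD45, S5. The strongest is S5.

S5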